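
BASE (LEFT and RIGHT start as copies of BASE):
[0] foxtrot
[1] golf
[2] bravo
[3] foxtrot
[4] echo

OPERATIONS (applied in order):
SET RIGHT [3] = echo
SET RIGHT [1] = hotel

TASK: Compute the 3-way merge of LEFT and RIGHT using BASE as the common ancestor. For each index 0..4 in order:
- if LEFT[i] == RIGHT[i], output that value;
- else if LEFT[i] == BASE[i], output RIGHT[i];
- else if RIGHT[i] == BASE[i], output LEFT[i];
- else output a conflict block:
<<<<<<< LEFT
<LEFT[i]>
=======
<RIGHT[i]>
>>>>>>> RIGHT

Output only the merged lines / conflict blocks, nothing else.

Final LEFT:  [foxtrot, golf, bravo, foxtrot, echo]
Final RIGHT: [foxtrot, hotel, bravo, echo, echo]
i=0: L=foxtrot R=foxtrot -> agree -> foxtrot
i=1: L=golf=BASE, R=hotel -> take RIGHT -> hotel
i=2: L=bravo R=bravo -> agree -> bravo
i=3: L=foxtrot=BASE, R=echo -> take RIGHT -> echo
i=4: L=echo R=echo -> agree -> echo

Answer: foxtrot
hotel
bravo
echo
echo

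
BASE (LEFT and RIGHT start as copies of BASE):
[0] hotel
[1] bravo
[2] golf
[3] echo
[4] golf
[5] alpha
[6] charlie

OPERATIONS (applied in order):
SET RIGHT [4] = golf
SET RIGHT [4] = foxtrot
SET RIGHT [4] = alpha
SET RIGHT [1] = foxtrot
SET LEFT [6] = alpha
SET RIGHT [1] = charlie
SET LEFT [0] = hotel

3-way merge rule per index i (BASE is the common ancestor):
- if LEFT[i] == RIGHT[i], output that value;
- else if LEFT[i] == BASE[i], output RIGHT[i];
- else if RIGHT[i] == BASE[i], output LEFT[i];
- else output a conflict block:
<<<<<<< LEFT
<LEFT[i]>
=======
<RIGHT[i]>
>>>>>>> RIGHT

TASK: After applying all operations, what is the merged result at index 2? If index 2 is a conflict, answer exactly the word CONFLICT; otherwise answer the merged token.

Answer: golf

Derivation:
Final LEFT:  [hotel, bravo, golf, echo, golf, alpha, alpha]
Final RIGHT: [hotel, charlie, golf, echo, alpha, alpha, charlie]
i=0: L=hotel R=hotel -> agree -> hotel
i=1: L=bravo=BASE, R=charlie -> take RIGHT -> charlie
i=2: L=golf R=golf -> agree -> golf
i=3: L=echo R=echo -> agree -> echo
i=4: L=golf=BASE, R=alpha -> take RIGHT -> alpha
i=5: L=alpha R=alpha -> agree -> alpha
i=6: L=alpha, R=charlie=BASE -> take LEFT -> alpha
Index 2 -> golf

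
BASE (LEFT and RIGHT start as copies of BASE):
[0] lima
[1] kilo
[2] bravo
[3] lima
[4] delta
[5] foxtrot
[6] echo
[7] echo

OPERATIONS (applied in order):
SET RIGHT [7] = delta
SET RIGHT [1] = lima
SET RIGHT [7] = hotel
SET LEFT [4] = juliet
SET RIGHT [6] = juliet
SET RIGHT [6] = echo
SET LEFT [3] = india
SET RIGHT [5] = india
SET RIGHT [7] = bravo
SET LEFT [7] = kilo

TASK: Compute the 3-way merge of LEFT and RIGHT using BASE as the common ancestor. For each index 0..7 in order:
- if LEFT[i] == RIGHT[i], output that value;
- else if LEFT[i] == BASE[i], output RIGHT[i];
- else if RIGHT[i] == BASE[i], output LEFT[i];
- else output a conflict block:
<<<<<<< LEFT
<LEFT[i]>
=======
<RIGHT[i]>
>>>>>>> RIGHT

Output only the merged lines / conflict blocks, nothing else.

Answer: lima
lima
bravo
india
juliet
india
echo
<<<<<<< LEFT
kilo
=======
bravo
>>>>>>> RIGHT

Derivation:
Final LEFT:  [lima, kilo, bravo, india, juliet, foxtrot, echo, kilo]
Final RIGHT: [lima, lima, bravo, lima, delta, india, echo, bravo]
i=0: L=lima R=lima -> agree -> lima
i=1: L=kilo=BASE, R=lima -> take RIGHT -> lima
i=2: L=bravo R=bravo -> agree -> bravo
i=3: L=india, R=lima=BASE -> take LEFT -> india
i=4: L=juliet, R=delta=BASE -> take LEFT -> juliet
i=5: L=foxtrot=BASE, R=india -> take RIGHT -> india
i=6: L=echo R=echo -> agree -> echo
i=7: BASE=echo L=kilo R=bravo all differ -> CONFLICT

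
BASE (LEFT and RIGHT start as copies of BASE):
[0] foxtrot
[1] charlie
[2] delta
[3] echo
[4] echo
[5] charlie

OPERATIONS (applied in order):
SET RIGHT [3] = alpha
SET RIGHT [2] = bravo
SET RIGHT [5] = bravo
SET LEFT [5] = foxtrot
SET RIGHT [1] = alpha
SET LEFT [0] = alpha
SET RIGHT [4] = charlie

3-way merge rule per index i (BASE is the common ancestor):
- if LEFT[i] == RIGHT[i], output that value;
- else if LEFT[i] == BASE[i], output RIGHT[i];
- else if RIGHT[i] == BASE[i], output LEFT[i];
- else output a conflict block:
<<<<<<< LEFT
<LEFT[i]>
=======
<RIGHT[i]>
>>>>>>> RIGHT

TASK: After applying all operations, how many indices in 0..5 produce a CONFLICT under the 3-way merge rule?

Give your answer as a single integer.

Final LEFT:  [alpha, charlie, delta, echo, echo, foxtrot]
Final RIGHT: [foxtrot, alpha, bravo, alpha, charlie, bravo]
i=0: L=alpha, R=foxtrot=BASE -> take LEFT -> alpha
i=1: L=charlie=BASE, R=alpha -> take RIGHT -> alpha
i=2: L=delta=BASE, R=bravo -> take RIGHT -> bravo
i=3: L=echo=BASE, R=alpha -> take RIGHT -> alpha
i=4: L=echo=BASE, R=charlie -> take RIGHT -> charlie
i=5: BASE=charlie L=foxtrot R=bravo all differ -> CONFLICT
Conflict count: 1

Answer: 1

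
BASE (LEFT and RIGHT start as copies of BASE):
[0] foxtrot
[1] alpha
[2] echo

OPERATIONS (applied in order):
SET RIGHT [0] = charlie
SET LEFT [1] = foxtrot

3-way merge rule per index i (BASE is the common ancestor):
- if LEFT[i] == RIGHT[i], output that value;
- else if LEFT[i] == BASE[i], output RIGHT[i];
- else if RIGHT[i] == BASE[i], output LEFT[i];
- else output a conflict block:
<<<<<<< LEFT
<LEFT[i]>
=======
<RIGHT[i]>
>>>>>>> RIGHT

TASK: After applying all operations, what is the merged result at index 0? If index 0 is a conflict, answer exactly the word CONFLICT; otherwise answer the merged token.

Answer: charlie

Derivation:
Final LEFT:  [foxtrot, foxtrot, echo]
Final RIGHT: [charlie, alpha, echo]
i=0: L=foxtrot=BASE, R=charlie -> take RIGHT -> charlie
i=1: L=foxtrot, R=alpha=BASE -> take LEFT -> foxtrot
i=2: L=echo R=echo -> agree -> echo
Index 0 -> charlie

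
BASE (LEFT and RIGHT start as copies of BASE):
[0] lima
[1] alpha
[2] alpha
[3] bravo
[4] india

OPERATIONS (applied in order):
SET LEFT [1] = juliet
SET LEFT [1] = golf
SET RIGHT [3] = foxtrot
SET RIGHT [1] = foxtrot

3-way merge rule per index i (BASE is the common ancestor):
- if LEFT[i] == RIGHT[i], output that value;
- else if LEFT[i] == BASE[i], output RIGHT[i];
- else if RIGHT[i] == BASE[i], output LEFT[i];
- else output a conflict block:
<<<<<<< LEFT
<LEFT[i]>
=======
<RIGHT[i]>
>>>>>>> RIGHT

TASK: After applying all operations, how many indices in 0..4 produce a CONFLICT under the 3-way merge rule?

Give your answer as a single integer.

Answer: 1

Derivation:
Final LEFT:  [lima, golf, alpha, bravo, india]
Final RIGHT: [lima, foxtrot, alpha, foxtrot, india]
i=0: L=lima R=lima -> agree -> lima
i=1: BASE=alpha L=golf R=foxtrot all differ -> CONFLICT
i=2: L=alpha R=alpha -> agree -> alpha
i=3: L=bravo=BASE, R=foxtrot -> take RIGHT -> foxtrot
i=4: L=india R=india -> agree -> india
Conflict count: 1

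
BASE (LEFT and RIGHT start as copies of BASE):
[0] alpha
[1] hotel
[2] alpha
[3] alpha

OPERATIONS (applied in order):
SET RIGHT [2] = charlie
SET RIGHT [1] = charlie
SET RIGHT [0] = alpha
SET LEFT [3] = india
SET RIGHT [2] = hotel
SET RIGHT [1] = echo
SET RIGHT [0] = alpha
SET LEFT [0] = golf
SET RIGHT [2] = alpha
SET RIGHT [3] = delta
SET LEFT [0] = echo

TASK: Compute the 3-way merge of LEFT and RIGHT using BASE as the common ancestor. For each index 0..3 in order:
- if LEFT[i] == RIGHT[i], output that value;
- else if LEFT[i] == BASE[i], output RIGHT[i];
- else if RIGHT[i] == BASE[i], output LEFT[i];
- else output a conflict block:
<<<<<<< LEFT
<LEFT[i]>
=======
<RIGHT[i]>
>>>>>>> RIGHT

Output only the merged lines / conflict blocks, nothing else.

Answer: echo
echo
alpha
<<<<<<< LEFT
india
=======
delta
>>>>>>> RIGHT

Derivation:
Final LEFT:  [echo, hotel, alpha, india]
Final RIGHT: [alpha, echo, alpha, delta]
i=0: L=echo, R=alpha=BASE -> take LEFT -> echo
i=1: L=hotel=BASE, R=echo -> take RIGHT -> echo
i=2: L=alpha R=alpha -> agree -> alpha
i=3: BASE=alpha L=india R=delta all differ -> CONFLICT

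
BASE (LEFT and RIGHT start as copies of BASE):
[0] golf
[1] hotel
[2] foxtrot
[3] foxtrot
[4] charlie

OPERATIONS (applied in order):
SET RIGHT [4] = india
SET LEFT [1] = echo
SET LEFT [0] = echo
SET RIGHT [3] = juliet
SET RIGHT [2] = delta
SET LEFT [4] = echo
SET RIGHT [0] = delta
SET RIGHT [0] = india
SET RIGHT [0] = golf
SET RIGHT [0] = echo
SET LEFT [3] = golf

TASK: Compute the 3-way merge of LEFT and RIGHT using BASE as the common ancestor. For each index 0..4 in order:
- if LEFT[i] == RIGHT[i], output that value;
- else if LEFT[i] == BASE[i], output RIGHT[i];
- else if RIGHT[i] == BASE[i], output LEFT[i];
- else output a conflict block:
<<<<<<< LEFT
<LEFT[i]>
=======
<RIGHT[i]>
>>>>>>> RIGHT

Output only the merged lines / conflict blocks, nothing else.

Final LEFT:  [echo, echo, foxtrot, golf, echo]
Final RIGHT: [echo, hotel, delta, juliet, india]
i=0: L=echo R=echo -> agree -> echo
i=1: L=echo, R=hotel=BASE -> take LEFT -> echo
i=2: L=foxtrot=BASE, R=delta -> take RIGHT -> delta
i=3: BASE=foxtrot L=golf R=juliet all differ -> CONFLICT
i=4: BASE=charlie L=echo R=india all differ -> CONFLICT

Answer: echo
echo
delta
<<<<<<< LEFT
golf
=======
juliet
>>>>>>> RIGHT
<<<<<<< LEFT
echo
=======
india
>>>>>>> RIGHT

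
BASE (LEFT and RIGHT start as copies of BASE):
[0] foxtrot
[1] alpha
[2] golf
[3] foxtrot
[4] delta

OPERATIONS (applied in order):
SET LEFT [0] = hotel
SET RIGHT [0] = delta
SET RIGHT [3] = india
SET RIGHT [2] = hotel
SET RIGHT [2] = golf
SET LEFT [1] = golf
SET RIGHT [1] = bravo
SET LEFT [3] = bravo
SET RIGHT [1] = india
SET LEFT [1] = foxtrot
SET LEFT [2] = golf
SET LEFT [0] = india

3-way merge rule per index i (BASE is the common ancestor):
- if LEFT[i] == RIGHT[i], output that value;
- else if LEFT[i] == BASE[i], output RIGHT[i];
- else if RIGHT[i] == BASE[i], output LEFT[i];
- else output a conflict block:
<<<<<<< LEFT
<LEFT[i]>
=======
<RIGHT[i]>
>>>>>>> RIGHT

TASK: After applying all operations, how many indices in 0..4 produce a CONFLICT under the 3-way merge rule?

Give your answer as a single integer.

Answer: 3

Derivation:
Final LEFT:  [india, foxtrot, golf, bravo, delta]
Final RIGHT: [delta, india, golf, india, delta]
i=0: BASE=foxtrot L=india R=delta all differ -> CONFLICT
i=1: BASE=alpha L=foxtrot R=india all differ -> CONFLICT
i=2: L=golf R=golf -> agree -> golf
i=3: BASE=foxtrot L=bravo R=india all differ -> CONFLICT
i=4: L=delta R=delta -> agree -> delta
Conflict count: 3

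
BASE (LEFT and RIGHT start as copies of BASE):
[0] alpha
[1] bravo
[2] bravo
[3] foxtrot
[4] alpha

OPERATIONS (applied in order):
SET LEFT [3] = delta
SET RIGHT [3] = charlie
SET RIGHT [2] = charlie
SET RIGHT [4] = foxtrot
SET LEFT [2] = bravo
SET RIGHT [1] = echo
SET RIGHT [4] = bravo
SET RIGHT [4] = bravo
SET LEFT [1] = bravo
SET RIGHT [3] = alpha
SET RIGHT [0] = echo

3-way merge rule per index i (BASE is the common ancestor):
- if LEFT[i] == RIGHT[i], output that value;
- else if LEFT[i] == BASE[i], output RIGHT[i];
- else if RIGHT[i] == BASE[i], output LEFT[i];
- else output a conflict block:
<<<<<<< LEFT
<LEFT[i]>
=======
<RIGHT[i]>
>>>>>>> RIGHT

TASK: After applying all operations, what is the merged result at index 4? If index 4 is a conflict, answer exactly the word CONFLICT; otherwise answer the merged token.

Final LEFT:  [alpha, bravo, bravo, delta, alpha]
Final RIGHT: [echo, echo, charlie, alpha, bravo]
i=0: L=alpha=BASE, R=echo -> take RIGHT -> echo
i=1: L=bravo=BASE, R=echo -> take RIGHT -> echo
i=2: L=bravo=BASE, R=charlie -> take RIGHT -> charlie
i=3: BASE=foxtrot L=delta R=alpha all differ -> CONFLICT
i=4: L=alpha=BASE, R=bravo -> take RIGHT -> bravo
Index 4 -> bravo

Answer: bravo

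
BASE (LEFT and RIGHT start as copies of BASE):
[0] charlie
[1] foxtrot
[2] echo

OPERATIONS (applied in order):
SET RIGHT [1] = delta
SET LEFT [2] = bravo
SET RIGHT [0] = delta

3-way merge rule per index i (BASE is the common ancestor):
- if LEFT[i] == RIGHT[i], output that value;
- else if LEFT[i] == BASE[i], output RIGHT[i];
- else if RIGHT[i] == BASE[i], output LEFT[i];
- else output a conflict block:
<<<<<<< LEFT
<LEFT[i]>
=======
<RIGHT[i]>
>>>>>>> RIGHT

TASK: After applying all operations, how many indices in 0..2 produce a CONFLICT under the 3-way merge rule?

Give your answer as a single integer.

Answer: 0

Derivation:
Final LEFT:  [charlie, foxtrot, bravo]
Final RIGHT: [delta, delta, echo]
i=0: L=charlie=BASE, R=delta -> take RIGHT -> delta
i=1: L=foxtrot=BASE, R=delta -> take RIGHT -> delta
i=2: L=bravo, R=echo=BASE -> take LEFT -> bravo
Conflict count: 0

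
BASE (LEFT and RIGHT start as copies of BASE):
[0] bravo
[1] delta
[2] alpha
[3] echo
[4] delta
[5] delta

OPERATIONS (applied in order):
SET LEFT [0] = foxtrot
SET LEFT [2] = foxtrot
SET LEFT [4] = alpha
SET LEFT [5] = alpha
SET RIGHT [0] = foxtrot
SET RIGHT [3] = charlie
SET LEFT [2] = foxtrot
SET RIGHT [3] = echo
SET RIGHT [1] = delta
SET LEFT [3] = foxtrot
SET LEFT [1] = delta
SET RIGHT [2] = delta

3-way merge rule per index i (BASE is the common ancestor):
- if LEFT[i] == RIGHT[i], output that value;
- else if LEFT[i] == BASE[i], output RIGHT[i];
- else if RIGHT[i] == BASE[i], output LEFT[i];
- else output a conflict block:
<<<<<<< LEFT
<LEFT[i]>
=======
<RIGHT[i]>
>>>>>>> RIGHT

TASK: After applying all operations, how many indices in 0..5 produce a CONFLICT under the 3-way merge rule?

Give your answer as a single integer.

Answer: 1

Derivation:
Final LEFT:  [foxtrot, delta, foxtrot, foxtrot, alpha, alpha]
Final RIGHT: [foxtrot, delta, delta, echo, delta, delta]
i=0: L=foxtrot R=foxtrot -> agree -> foxtrot
i=1: L=delta R=delta -> agree -> delta
i=2: BASE=alpha L=foxtrot R=delta all differ -> CONFLICT
i=3: L=foxtrot, R=echo=BASE -> take LEFT -> foxtrot
i=4: L=alpha, R=delta=BASE -> take LEFT -> alpha
i=5: L=alpha, R=delta=BASE -> take LEFT -> alpha
Conflict count: 1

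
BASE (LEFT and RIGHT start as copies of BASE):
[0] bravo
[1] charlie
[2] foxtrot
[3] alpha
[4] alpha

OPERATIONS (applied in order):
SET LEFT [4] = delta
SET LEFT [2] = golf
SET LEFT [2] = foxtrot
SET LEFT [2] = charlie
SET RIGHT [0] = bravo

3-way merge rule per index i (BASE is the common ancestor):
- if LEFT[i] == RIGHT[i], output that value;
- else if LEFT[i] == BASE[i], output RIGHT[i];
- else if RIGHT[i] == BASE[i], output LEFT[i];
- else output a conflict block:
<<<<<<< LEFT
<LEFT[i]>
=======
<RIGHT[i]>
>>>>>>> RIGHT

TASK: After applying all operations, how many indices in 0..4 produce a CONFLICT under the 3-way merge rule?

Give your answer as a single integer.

Final LEFT:  [bravo, charlie, charlie, alpha, delta]
Final RIGHT: [bravo, charlie, foxtrot, alpha, alpha]
i=0: L=bravo R=bravo -> agree -> bravo
i=1: L=charlie R=charlie -> agree -> charlie
i=2: L=charlie, R=foxtrot=BASE -> take LEFT -> charlie
i=3: L=alpha R=alpha -> agree -> alpha
i=4: L=delta, R=alpha=BASE -> take LEFT -> delta
Conflict count: 0

Answer: 0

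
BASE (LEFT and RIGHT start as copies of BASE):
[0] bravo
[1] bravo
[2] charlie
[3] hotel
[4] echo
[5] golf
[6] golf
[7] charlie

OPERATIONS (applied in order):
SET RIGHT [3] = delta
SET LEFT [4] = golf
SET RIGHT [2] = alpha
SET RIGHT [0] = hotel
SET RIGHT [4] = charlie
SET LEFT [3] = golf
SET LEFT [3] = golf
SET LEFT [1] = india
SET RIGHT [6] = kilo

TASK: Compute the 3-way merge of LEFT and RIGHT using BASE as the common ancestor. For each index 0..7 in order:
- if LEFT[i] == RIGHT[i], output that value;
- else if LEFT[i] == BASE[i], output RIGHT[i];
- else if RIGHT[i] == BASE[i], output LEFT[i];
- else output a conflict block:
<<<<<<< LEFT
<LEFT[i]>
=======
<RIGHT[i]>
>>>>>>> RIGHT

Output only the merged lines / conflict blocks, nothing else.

Answer: hotel
india
alpha
<<<<<<< LEFT
golf
=======
delta
>>>>>>> RIGHT
<<<<<<< LEFT
golf
=======
charlie
>>>>>>> RIGHT
golf
kilo
charlie

Derivation:
Final LEFT:  [bravo, india, charlie, golf, golf, golf, golf, charlie]
Final RIGHT: [hotel, bravo, alpha, delta, charlie, golf, kilo, charlie]
i=0: L=bravo=BASE, R=hotel -> take RIGHT -> hotel
i=1: L=india, R=bravo=BASE -> take LEFT -> india
i=2: L=charlie=BASE, R=alpha -> take RIGHT -> alpha
i=3: BASE=hotel L=golf R=delta all differ -> CONFLICT
i=4: BASE=echo L=golf R=charlie all differ -> CONFLICT
i=5: L=golf R=golf -> agree -> golf
i=6: L=golf=BASE, R=kilo -> take RIGHT -> kilo
i=7: L=charlie R=charlie -> agree -> charlie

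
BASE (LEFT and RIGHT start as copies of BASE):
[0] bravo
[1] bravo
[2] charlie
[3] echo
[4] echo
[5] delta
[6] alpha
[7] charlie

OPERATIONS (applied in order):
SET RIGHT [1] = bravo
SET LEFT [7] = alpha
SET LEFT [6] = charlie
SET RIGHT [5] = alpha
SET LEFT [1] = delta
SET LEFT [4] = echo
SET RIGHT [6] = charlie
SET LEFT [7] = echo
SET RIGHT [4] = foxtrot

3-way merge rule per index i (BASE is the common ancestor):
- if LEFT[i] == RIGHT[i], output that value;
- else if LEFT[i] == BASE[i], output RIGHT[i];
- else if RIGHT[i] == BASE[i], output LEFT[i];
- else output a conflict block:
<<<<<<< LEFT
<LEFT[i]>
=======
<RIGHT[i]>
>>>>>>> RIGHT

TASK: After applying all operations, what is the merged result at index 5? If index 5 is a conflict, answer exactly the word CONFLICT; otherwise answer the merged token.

Answer: alpha

Derivation:
Final LEFT:  [bravo, delta, charlie, echo, echo, delta, charlie, echo]
Final RIGHT: [bravo, bravo, charlie, echo, foxtrot, alpha, charlie, charlie]
i=0: L=bravo R=bravo -> agree -> bravo
i=1: L=delta, R=bravo=BASE -> take LEFT -> delta
i=2: L=charlie R=charlie -> agree -> charlie
i=3: L=echo R=echo -> agree -> echo
i=4: L=echo=BASE, R=foxtrot -> take RIGHT -> foxtrot
i=5: L=delta=BASE, R=alpha -> take RIGHT -> alpha
i=6: L=charlie R=charlie -> agree -> charlie
i=7: L=echo, R=charlie=BASE -> take LEFT -> echo
Index 5 -> alpha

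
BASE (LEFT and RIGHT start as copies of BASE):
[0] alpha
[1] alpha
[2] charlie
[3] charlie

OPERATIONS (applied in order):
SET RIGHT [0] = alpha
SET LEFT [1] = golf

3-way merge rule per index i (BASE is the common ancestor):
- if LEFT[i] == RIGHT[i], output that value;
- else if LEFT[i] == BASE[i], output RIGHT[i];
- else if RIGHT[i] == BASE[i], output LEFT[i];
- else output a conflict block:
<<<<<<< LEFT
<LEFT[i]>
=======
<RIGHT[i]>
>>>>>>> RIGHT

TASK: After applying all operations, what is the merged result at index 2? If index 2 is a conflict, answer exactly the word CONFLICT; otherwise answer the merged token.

Answer: charlie

Derivation:
Final LEFT:  [alpha, golf, charlie, charlie]
Final RIGHT: [alpha, alpha, charlie, charlie]
i=0: L=alpha R=alpha -> agree -> alpha
i=1: L=golf, R=alpha=BASE -> take LEFT -> golf
i=2: L=charlie R=charlie -> agree -> charlie
i=3: L=charlie R=charlie -> agree -> charlie
Index 2 -> charlie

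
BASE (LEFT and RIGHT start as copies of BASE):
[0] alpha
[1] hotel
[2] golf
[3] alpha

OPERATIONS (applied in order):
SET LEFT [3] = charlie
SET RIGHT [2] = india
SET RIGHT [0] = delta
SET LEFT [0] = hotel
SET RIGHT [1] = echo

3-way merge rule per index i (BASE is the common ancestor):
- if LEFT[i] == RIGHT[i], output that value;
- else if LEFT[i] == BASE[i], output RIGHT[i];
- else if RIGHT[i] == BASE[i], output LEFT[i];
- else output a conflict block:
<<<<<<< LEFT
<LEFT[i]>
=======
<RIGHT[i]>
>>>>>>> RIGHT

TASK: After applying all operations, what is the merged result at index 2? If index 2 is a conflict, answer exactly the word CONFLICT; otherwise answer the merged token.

Answer: india

Derivation:
Final LEFT:  [hotel, hotel, golf, charlie]
Final RIGHT: [delta, echo, india, alpha]
i=0: BASE=alpha L=hotel R=delta all differ -> CONFLICT
i=1: L=hotel=BASE, R=echo -> take RIGHT -> echo
i=2: L=golf=BASE, R=india -> take RIGHT -> india
i=3: L=charlie, R=alpha=BASE -> take LEFT -> charlie
Index 2 -> india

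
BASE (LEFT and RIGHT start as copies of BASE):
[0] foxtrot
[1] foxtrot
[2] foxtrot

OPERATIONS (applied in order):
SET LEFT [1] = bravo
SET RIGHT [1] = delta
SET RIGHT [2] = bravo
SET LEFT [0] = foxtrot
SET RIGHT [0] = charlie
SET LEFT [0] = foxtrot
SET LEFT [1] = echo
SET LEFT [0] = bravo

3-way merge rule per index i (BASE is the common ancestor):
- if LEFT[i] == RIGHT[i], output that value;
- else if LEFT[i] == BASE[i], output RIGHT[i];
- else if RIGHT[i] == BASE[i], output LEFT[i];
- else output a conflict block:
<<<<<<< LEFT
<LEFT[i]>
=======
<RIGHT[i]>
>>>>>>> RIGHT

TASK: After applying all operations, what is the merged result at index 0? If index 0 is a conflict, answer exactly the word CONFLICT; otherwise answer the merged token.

Final LEFT:  [bravo, echo, foxtrot]
Final RIGHT: [charlie, delta, bravo]
i=0: BASE=foxtrot L=bravo R=charlie all differ -> CONFLICT
i=1: BASE=foxtrot L=echo R=delta all differ -> CONFLICT
i=2: L=foxtrot=BASE, R=bravo -> take RIGHT -> bravo
Index 0 -> CONFLICT

Answer: CONFLICT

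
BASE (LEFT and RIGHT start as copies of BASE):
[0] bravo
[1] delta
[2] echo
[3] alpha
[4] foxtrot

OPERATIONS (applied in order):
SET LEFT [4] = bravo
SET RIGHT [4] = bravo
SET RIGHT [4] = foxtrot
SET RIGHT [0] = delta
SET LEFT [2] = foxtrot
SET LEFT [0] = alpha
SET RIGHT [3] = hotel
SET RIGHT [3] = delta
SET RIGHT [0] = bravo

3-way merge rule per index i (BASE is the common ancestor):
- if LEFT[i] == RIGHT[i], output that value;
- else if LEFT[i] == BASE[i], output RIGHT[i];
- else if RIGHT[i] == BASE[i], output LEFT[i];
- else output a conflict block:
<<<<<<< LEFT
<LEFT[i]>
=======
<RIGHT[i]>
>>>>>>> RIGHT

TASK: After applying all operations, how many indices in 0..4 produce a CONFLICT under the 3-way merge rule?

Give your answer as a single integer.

Final LEFT:  [alpha, delta, foxtrot, alpha, bravo]
Final RIGHT: [bravo, delta, echo, delta, foxtrot]
i=0: L=alpha, R=bravo=BASE -> take LEFT -> alpha
i=1: L=delta R=delta -> agree -> delta
i=2: L=foxtrot, R=echo=BASE -> take LEFT -> foxtrot
i=3: L=alpha=BASE, R=delta -> take RIGHT -> delta
i=4: L=bravo, R=foxtrot=BASE -> take LEFT -> bravo
Conflict count: 0

Answer: 0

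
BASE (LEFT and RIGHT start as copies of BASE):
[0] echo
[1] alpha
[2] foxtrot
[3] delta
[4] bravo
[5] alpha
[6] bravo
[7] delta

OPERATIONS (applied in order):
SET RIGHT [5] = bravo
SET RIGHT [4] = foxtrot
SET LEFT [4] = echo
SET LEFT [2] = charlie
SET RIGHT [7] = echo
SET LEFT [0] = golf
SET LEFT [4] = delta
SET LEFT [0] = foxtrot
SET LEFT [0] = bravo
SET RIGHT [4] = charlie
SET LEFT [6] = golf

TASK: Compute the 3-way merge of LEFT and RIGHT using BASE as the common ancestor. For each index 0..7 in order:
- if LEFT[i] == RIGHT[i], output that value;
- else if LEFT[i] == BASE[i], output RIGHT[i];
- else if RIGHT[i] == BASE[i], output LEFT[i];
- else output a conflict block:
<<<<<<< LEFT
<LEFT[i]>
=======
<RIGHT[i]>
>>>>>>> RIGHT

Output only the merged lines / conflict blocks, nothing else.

Answer: bravo
alpha
charlie
delta
<<<<<<< LEFT
delta
=======
charlie
>>>>>>> RIGHT
bravo
golf
echo

Derivation:
Final LEFT:  [bravo, alpha, charlie, delta, delta, alpha, golf, delta]
Final RIGHT: [echo, alpha, foxtrot, delta, charlie, bravo, bravo, echo]
i=0: L=bravo, R=echo=BASE -> take LEFT -> bravo
i=1: L=alpha R=alpha -> agree -> alpha
i=2: L=charlie, R=foxtrot=BASE -> take LEFT -> charlie
i=3: L=delta R=delta -> agree -> delta
i=4: BASE=bravo L=delta R=charlie all differ -> CONFLICT
i=5: L=alpha=BASE, R=bravo -> take RIGHT -> bravo
i=6: L=golf, R=bravo=BASE -> take LEFT -> golf
i=7: L=delta=BASE, R=echo -> take RIGHT -> echo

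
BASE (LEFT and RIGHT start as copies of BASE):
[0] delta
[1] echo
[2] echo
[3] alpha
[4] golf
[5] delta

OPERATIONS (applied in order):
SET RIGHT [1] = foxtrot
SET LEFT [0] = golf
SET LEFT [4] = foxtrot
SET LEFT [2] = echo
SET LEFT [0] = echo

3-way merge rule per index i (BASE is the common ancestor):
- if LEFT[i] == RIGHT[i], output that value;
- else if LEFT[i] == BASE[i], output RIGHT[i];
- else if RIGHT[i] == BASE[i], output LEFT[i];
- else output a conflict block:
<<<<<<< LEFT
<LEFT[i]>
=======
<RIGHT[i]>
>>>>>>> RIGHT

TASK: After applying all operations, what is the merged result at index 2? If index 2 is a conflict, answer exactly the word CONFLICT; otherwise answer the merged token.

Final LEFT:  [echo, echo, echo, alpha, foxtrot, delta]
Final RIGHT: [delta, foxtrot, echo, alpha, golf, delta]
i=0: L=echo, R=delta=BASE -> take LEFT -> echo
i=1: L=echo=BASE, R=foxtrot -> take RIGHT -> foxtrot
i=2: L=echo R=echo -> agree -> echo
i=3: L=alpha R=alpha -> agree -> alpha
i=4: L=foxtrot, R=golf=BASE -> take LEFT -> foxtrot
i=5: L=delta R=delta -> agree -> delta
Index 2 -> echo

Answer: echo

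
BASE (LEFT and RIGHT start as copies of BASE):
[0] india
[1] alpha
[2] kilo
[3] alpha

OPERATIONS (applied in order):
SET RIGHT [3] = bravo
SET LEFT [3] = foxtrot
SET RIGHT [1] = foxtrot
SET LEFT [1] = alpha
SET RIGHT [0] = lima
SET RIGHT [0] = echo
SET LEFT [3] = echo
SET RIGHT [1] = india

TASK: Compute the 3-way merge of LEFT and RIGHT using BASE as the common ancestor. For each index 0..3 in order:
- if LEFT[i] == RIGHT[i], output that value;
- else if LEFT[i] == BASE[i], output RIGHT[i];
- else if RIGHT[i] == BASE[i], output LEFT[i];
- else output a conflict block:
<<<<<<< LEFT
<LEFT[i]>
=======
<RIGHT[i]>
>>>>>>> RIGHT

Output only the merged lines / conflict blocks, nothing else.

Final LEFT:  [india, alpha, kilo, echo]
Final RIGHT: [echo, india, kilo, bravo]
i=0: L=india=BASE, R=echo -> take RIGHT -> echo
i=1: L=alpha=BASE, R=india -> take RIGHT -> india
i=2: L=kilo R=kilo -> agree -> kilo
i=3: BASE=alpha L=echo R=bravo all differ -> CONFLICT

Answer: echo
india
kilo
<<<<<<< LEFT
echo
=======
bravo
>>>>>>> RIGHT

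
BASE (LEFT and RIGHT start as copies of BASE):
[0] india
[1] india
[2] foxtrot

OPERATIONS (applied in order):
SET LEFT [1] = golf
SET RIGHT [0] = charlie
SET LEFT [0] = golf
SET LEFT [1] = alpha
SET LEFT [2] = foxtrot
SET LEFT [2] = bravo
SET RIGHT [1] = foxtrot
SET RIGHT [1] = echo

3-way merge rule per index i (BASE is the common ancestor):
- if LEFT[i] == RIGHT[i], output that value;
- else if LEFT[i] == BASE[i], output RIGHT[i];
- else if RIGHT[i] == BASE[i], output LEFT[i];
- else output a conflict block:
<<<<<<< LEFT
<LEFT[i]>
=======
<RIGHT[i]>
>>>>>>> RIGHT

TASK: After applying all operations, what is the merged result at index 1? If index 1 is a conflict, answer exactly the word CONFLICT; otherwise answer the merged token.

Final LEFT:  [golf, alpha, bravo]
Final RIGHT: [charlie, echo, foxtrot]
i=0: BASE=india L=golf R=charlie all differ -> CONFLICT
i=1: BASE=india L=alpha R=echo all differ -> CONFLICT
i=2: L=bravo, R=foxtrot=BASE -> take LEFT -> bravo
Index 1 -> CONFLICT

Answer: CONFLICT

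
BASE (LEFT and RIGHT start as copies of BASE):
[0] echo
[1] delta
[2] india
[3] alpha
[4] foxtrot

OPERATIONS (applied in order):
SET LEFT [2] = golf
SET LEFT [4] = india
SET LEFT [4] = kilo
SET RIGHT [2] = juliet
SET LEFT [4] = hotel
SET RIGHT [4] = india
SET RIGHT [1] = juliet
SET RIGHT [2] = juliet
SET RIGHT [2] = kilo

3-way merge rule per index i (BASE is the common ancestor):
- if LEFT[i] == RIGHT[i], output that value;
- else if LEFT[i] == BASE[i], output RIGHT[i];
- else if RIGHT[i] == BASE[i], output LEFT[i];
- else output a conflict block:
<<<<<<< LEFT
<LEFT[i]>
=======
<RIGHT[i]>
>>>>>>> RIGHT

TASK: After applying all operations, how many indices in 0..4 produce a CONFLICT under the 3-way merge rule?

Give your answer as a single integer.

Answer: 2

Derivation:
Final LEFT:  [echo, delta, golf, alpha, hotel]
Final RIGHT: [echo, juliet, kilo, alpha, india]
i=0: L=echo R=echo -> agree -> echo
i=1: L=delta=BASE, R=juliet -> take RIGHT -> juliet
i=2: BASE=india L=golf R=kilo all differ -> CONFLICT
i=3: L=alpha R=alpha -> agree -> alpha
i=4: BASE=foxtrot L=hotel R=india all differ -> CONFLICT
Conflict count: 2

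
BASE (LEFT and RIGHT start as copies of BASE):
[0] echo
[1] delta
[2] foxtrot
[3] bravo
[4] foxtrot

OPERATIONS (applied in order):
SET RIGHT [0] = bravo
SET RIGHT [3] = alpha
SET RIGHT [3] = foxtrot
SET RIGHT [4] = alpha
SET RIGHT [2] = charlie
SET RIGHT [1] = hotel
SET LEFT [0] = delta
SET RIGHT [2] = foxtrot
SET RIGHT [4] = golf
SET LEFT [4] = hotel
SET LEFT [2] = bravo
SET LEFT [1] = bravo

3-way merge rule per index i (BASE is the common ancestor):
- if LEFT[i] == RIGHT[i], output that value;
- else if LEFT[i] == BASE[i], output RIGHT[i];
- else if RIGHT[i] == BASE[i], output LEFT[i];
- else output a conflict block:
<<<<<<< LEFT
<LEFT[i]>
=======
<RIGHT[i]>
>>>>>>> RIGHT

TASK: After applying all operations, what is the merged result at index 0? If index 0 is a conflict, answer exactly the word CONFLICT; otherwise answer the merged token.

Answer: CONFLICT

Derivation:
Final LEFT:  [delta, bravo, bravo, bravo, hotel]
Final RIGHT: [bravo, hotel, foxtrot, foxtrot, golf]
i=0: BASE=echo L=delta R=bravo all differ -> CONFLICT
i=1: BASE=delta L=bravo R=hotel all differ -> CONFLICT
i=2: L=bravo, R=foxtrot=BASE -> take LEFT -> bravo
i=3: L=bravo=BASE, R=foxtrot -> take RIGHT -> foxtrot
i=4: BASE=foxtrot L=hotel R=golf all differ -> CONFLICT
Index 0 -> CONFLICT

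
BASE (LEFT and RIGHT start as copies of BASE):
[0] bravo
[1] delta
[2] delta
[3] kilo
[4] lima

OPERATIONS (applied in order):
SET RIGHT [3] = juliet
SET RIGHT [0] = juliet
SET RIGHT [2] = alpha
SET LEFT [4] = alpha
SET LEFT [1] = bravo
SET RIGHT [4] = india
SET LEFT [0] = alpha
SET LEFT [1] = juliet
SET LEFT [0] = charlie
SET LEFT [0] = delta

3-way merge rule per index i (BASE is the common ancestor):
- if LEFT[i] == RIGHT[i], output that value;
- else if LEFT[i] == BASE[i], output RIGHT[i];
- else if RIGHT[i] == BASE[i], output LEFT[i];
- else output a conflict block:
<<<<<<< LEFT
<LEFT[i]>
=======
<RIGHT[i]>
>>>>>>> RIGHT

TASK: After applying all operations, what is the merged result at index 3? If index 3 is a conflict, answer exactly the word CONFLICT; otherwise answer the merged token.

Final LEFT:  [delta, juliet, delta, kilo, alpha]
Final RIGHT: [juliet, delta, alpha, juliet, india]
i=0: BASE=bravo L=delta R=juliet all differ -> CONFLICT
i=1: L=juliet, R=delta=BASE -> take LEFT -> juliet
i=2: L=delta=BASE, R=alpha -> take RIGHT -> alpha
i=3: L=kilo=BASE, R=juliet -> take RIGHT -> juliet
i=4: BASE=lima L=alpha R=india all differ -> CONFLICT
Index 3 -> juliet

Answer: juliet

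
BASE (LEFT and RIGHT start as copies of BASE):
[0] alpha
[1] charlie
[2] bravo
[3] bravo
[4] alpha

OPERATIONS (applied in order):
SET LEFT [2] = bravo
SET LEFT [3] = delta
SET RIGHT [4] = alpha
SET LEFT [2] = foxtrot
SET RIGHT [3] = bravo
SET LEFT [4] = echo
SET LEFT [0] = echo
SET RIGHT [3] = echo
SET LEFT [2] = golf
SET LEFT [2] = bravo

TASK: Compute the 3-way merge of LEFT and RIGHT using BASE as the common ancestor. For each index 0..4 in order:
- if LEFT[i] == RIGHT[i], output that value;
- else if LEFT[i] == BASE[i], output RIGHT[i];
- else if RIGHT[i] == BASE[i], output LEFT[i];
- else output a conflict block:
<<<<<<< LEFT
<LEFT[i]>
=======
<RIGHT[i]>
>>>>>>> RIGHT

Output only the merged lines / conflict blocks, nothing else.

Answer: echo
charlie
bravo
<<<<<<< LEFT
delta
=======
echo
>>>>>>> RIGHT
echo

Derivation:
Final LEFT:  [echo, charlie, bravo, delta, echo]
Final RIGHT: [alpha, charlie, bravo, echo, alpha]
i=0: L=echo, R=alpha=BASE -> take LEFT -> echo
i=1: L=charlie R=charlie -> agree -> charlie
i=2: L=bravo R=bravo -> agree -> bravo
i=3: BASE=bravo L=delta R=echo all differ -> CONFLICT
i=4: L=echo, R=alpha=BASE -> take LEFT -> echo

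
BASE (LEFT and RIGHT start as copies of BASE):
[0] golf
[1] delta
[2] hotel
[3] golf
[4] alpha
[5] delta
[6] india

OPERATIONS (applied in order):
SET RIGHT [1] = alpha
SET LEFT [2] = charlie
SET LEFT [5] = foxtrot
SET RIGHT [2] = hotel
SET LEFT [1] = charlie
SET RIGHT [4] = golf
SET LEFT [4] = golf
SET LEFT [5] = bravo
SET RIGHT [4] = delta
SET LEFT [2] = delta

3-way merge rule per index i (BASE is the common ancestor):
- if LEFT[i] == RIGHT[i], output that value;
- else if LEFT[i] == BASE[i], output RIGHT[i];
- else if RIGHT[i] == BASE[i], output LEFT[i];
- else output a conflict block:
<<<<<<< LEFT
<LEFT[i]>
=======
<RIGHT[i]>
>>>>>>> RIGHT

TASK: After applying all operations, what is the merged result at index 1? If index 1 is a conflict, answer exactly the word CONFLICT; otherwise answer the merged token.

Answer: CONFLICT

Derivation:
Final LEFT:  [golf, charlie, delta, golf, golf, bravo, india]
Final RIGHT: [golf, alpha, hotel, golf, delta, delta, india]
i=0: L=golf R=golf -> agree -> golf
i=1: BASE=delta L=charlie R=alpha all differ -> CONFLICT
i=2: L=delta, R=hotel=BASE -> take LEFT -> delta
i=3: L=golf R=golf -> agree -> golf
i=4: BASE=alpha L=golf R=delta all differ -> CONFLICT
i=5: L=bravo, R=delta=BASE -> take LEFT -> bravo
i=6: L=india R=india -> agree -> india
Index 1 -> CONFLICT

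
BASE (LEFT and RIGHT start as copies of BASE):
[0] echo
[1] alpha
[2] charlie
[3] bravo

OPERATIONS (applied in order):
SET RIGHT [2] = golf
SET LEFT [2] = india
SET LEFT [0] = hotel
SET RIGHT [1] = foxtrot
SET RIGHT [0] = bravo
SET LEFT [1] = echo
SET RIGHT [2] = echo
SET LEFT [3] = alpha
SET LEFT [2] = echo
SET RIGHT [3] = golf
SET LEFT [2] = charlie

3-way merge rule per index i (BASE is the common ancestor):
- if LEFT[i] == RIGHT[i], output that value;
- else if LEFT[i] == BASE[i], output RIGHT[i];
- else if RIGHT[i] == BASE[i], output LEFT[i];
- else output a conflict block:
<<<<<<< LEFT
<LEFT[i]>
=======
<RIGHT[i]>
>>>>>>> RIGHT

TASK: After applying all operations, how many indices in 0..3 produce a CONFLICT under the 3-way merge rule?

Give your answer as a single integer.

Final LEFT:  [hotel, echo, charlie, alpha]
Final RIGHT: [bravo, foxtrot, echo, golf]
i=0: BASE=echo L=hotel R=bravo all differ -> CONFLICT
i=1: BASE=alpha L=echo R=foxtrot all differ -> CONFLICT
i=2: L=charlie=BASE, R=echo -> take RIGHT -> echo
i=3: BASE=bravo L=alpha R=golf all differ -> CONFLICT
Conflict count: 3

Answer: 3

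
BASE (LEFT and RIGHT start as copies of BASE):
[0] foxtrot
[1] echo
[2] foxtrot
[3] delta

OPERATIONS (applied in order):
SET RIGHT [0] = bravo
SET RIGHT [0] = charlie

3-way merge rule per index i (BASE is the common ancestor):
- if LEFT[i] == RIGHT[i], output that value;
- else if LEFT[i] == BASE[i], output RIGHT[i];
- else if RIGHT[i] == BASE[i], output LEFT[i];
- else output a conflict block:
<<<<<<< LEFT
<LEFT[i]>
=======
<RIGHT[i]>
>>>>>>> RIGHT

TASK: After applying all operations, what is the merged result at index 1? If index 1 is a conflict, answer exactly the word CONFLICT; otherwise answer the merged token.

Final LEFT:  [foxtrot, echo, foxtrot, delta]
Final RIGHT: [charlie, echo, foxtrot, delta]
i=0: L=foxtrot=BASE, R=charlie -> take RIGHT -> charlie
i=1: L=echo R=echo -> agree -> echo
i=2: L=foxtrot R=foxtrot -> agree -> foxtrot
i=3: L=delta R=delta -> agree -> delta
Index 1 -> echo

Answer: echo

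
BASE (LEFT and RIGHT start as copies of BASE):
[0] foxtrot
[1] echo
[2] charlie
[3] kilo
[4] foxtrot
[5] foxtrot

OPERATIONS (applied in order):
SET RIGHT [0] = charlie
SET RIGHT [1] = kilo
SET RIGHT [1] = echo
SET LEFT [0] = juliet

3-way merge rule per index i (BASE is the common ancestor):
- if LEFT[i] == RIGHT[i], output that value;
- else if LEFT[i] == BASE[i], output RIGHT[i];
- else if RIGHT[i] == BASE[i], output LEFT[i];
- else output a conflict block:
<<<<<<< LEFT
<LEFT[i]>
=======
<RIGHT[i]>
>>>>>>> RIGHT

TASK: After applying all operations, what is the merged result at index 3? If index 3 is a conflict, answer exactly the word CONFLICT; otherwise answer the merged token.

Answer: kilo

Derivation:
Final LEFT:  [juliet, echo, charlie, kilo, foxtrot, foxtrot]
Final RIGHT: [charlie, echo, charlie, kilo, foxtrot, foxtrot]
i=0: BASE=foxtrot L=juliet R=charlie all differ -> CONFLICT
i=1: L=echo R=echo -> agree -> echo
i=2: L=charlie R=charlie -> agree -> charlie
i=3: L=kilo R=kilo -> agree -> kilo
i=4: L=foxtrot R=foxtrot -> agree -> foxtrot
i=5: L=foxtrot R=foxtrot -> agree -> foxtrot
Index 3 -> kilo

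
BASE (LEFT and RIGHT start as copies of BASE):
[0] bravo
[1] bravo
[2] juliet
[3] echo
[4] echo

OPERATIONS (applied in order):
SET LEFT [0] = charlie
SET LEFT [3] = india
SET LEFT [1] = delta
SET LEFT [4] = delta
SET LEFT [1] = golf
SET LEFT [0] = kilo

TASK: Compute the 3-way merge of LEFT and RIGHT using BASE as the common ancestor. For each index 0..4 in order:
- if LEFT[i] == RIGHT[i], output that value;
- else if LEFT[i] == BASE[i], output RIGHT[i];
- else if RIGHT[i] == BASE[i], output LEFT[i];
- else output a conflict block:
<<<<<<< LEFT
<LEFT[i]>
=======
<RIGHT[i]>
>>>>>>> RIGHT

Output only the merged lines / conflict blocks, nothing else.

Final LEFT:  [kilo, golf, juliet, india, delta]
Final RIGHT: [bravo, bravo, juliet, echo, echo]
i=0: L=kilo, R=bravo=BASE -> take LEFT -> kilo
i=1: L=golf, R=bravo=BASE -> take LEFT -> golf
i=2: L=juliet R=juliet -> agree -> juliet
i=3: L=india, R=echo=BASE -> take LEFT -> india
i=4: L=delta, R=echo=BASE -> take LEFT -> delta

Answer: kilo
golf
juliet
india
delta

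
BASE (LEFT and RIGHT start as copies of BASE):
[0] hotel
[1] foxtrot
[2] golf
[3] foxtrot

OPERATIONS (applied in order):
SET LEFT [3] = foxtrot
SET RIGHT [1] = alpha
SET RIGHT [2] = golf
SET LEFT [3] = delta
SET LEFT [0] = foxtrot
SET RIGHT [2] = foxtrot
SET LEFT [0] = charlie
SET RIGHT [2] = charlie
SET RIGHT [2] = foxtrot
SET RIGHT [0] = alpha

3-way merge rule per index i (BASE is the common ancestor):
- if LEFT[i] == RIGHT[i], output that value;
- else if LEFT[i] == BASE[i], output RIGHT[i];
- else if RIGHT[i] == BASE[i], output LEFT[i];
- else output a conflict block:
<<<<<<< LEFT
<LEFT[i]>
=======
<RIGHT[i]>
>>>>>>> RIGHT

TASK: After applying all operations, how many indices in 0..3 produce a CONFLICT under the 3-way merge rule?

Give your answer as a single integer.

Final LEFT:  [charlie, foxtrot, golf, delta]
Final RIGHT: [alpha, alpha, foxtrot, foxtrot]
i=0: BASE=hotel L=charlie R=alpha all differ -> CONFLICT
i=1: L=foxtrot=BASE, R=alpha -> take RIGHT -> alpha
i=2: L=golf=BASE, R=foxtrot -> take RIGHT -> foxtrot
i=3: L=delta, R=foxtrot=BASE -> take LEFT -> delta
Conflict count: 1

Answer: 1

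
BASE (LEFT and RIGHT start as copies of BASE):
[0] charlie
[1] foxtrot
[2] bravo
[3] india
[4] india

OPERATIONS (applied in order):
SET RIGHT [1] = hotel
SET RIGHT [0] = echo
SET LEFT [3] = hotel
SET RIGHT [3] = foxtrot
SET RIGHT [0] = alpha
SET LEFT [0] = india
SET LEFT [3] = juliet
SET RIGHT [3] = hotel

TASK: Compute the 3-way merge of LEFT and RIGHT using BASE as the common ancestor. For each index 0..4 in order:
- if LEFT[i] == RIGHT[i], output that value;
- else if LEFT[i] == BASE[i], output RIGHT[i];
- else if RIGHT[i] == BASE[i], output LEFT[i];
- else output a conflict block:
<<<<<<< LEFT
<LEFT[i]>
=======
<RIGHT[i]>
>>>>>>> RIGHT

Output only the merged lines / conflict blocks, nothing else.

Answer: <<<<<<< LEFT
india
=======
alpha
>>>>>>> RIGHT
hotel
bravo
<<<<<<< LEFT
juliet
=======
hotel
>>>>>>> RIGHT
india

Derivation:
Final LEFT:  [india, foxtrot, bravo, juliet, india]
Final RIGHT: [alpha, hotel, bravo, hotel, india]
i=0: BASE=charlie L=india R=alpha all differ -> CONFLICT
i=1: L=foxtrot=BASE, R=hotel -> take RIGHT -> hotel
i=2: L=bravo R=bravo -> agree -> bravo
i=3: BASE=india L=juliet R=hotel all differ -> CONFLICT
i=4: L=india R=india -> agree -> india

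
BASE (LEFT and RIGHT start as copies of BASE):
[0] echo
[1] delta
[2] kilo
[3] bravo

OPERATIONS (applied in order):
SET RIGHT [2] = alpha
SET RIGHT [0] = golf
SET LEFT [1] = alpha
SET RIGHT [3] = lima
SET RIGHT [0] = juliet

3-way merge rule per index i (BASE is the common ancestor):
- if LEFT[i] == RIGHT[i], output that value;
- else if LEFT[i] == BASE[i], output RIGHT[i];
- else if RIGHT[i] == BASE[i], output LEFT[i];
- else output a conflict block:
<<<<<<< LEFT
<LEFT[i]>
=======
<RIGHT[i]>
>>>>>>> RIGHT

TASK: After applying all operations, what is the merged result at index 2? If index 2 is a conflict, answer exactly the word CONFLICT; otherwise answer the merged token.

Answer: alpha

Derivation:
Final LEFT:  [echo, alpha, kilo, bravo]
Final RIGHT: [juliet, delta, alpha, lima]
i=0: L=echo=BASE, R=juliet -> take RIGHT -> juliet
i=1: L=alpha, R=delta=BASE -> take LEFT -> alpha
i=2: L=kilo=BASE, R=alpha -> take RIGHT -> alpha
i=3: L=bravo=BASE, R=lima -> take RIGHT -> lima
Index 2 -> alpha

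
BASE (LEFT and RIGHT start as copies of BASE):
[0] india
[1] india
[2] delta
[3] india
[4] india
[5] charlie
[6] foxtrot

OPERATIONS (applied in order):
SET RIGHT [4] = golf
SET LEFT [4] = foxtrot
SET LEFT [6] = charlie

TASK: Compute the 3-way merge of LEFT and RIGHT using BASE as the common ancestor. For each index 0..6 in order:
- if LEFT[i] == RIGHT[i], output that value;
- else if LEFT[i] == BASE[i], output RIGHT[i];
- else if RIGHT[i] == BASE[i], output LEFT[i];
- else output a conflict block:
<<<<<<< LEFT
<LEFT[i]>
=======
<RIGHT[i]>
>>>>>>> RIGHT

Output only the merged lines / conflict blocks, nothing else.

Final LEFT:  [india, india, delta, india, foxtrot, charlie, charlie]
Final RIGHT: [india, india, delta, india, golf, charlie, foxtrot]
i=0: L=india R=india -> agree -> india
i=1: L=india R=india -> agree -> india
i=2: L=delta R=delta -> agree -> delta
i=3: L=india R=india -> agree -> india
i=4: BASE=india L=foxtrot R=golf all differ -> CONFLICT
i=5: L=charlie R=charlie -> agree -> charlie
i=6: L=charlie, R=foxtrot=BASE -> take LEFT -> charlie

Answer: india
india
delta
india
<<<<<<< LEFT
foxtrot
=======
golf
>>>>>>> RIGHT
charlie
charlie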